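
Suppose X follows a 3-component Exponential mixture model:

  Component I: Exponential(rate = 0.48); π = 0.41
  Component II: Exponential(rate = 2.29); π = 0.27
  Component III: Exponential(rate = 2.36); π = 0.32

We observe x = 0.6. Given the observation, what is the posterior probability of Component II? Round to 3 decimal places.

By Bayes' theorem, P(k | x) = π_k f_k(x) / Σ_j π_j f_j(x).
Evaluate each component's likelihood at the observed value:
  L_I = 0.359886
  L_II = 0.579582
  L_III = 0.572731
Unnormalised posteriors:
  π_I·L_I = 0.41 × 0.359886 = 0.147553
  π_II·L_II = 0.27 × 0.579582 = 0.156487
  π_III·L_III = 0.32 × 0.572731 = 0.183274
Denominator: 0.147553 + 0.156487 + 0.183274 = 0.487314
P(Component II | x) ≈ 0.321

0.321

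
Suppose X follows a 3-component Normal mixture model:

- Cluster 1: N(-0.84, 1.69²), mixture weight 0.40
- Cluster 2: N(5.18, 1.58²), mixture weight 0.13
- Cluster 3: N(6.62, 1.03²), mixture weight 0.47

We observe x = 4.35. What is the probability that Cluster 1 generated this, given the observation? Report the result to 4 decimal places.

0.0186

Apply Bayes' rule: the posterior for each component is proportional to its prior times its likelihood at x.
Evaluate each component's likelihood at the observed value:
  p_1 = 0.00211393
  p_2 = 0.219953
  p_3 = 0.0341481
Weight by the priors:
  w_1·p_1 = 0.40 × 0.00211393 = 0.000845573
  w_2·p_2 = 0.13 × 0.219953 = 0.0285939
  w_3·p_3 = 0.47 × 0.0341481 = 0.0160496
Sum: 0.000845573 + 0.0285939 + 0.0160496 = 0.045489
Responsibility of Cluster 1: 0.000845573 / 0.045489 ≈ 0.0186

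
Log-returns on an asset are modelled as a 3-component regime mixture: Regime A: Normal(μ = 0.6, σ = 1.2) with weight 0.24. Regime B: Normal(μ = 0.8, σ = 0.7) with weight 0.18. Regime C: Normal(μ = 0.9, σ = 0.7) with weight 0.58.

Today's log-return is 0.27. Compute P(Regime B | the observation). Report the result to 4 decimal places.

0.2058

Apply Bayes' rule: the posterior for each component is proportional to its prior times its likelihood at x.
Normal densities:
  L_A = (1/(1.2·√(2π)))·exp(−(0.27−0.6)²/(2·1.2²)) = 0.332452·exp(-0.03781) = 0.320116
  L_B = (1/(0.7·√(2π)))·exp(−(0.27−0.8)²/(2·0.7²)) = 0.569918·exp(-0.28663) = 0.427887
  L_C = (1/(0.7·√(2π)))·exp(−(0.27−0.9)²/(2·0.7²)) = 0.569918·exp(-0.40500) = 0.380122
Unnormalised posteriors:
  π_A·L_A = 0.24 × 0.320116 = 0.0768278
  π_B·L_B = 0.18 × 0.427887 = 0.0770197
  π_C·L_C = 0.58 × 0.380122 = 0.220471
Normaliser: 0.0768278 + 0.0770197 + 0.220471 = 0.374318
Responsibility of Regime B: 0.0770197 / 0.374318 ≈ 0.2058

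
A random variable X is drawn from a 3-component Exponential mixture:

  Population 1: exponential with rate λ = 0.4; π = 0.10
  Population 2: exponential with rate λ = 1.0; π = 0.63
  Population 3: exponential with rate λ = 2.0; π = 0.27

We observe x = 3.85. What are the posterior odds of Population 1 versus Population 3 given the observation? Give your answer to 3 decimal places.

The posterior odds equal the prior odds times the likelihood ratio: (w_i/w_j)·(f_i(x)/f_j(x)).
Evaluate each component's likelihood at the observed value:
  p_1 = 0.0857524
  p_2 = 0.0212797
  p_3 = 0.000905654
Odds = (0.10/0.27) × (0.0857524/0.000905654) = 0.37037 × 94.6856 ≈ 35.069

35.069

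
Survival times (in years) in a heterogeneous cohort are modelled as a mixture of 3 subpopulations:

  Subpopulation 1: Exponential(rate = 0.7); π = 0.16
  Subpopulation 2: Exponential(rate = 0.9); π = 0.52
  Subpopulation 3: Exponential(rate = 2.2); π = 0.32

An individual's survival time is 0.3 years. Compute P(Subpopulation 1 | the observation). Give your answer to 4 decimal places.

0.1118

By Bayes' theorem, P(k | x) = P(Z=k) f_k(x) / Σ_j P(Z=j) f_j(x).
Component likelihoods at x = 0.3 years:
  p_1 = 0.567409
  p_2 = 0.687042
  p_3 = 1.13707
Prior × likelihood for each component:
  P(Z=1)·p_1 = 0.16 × 0.567409 = 0.0907854
  P(Z=2)·p_2 = 0.52 × 0.687042 = 0.357262
  P(Z=3)·p_3 = 0.32 × 1.13707 = 0.363863
Normaliser: 0.0907854 + 0.357262 + 0.363863 = 0.81191
So the posterior for Subpopulation 1 is 0.0907854 / 0.81191 ≈ 0.1118.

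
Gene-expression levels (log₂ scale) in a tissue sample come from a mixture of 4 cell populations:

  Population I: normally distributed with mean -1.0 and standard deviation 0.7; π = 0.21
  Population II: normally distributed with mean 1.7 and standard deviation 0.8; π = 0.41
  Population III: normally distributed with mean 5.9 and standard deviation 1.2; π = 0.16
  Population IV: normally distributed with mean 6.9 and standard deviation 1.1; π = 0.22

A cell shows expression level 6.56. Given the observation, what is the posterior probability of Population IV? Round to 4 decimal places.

0.6246

Apply Bayes' rule: the posterior for each component is proportional to its prior times its likelihood at x.
Component likelihoods at x = 6.56:
  L_I = 2.67767e-26
  L_II = 4.82909e-09
  L_III = 0.285787
  L_IV = 0.345758
Unnormalised posteriors:
  π_I·L_I = 0.21 × 2.67767e-26 = 5.62312e-27
  π_II·L_II = 0.41 × 4.82909e-09 = 1.97993e-09
  π_III·L_III = 0.16 × 0.285787 = 0.0457258
  π_IV·L_IV = 0.22 × 0.345758 = 0.0760667
Denominator: 5.62312e-27 + 1.97993e-09 + 0.0457258 + 0.0760667 = 0.121793
P(Population IV | 6.56) = 0.0760667 / 0.121793 ≈ 0.6246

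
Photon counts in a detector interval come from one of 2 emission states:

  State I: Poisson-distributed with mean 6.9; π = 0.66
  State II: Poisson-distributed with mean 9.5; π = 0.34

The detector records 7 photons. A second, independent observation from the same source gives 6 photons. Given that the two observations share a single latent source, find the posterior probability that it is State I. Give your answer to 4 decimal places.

P(component k | x) = w_k·f_k(x) / marginal(x), where marginal(x) = Σ_j w_j·f_j(x).
Since both observations come from the same component, the likelihood for component k is f_k(x₁)·f_k(x₂).
  p_I = [e^(−6.9)·6.9^7/7! = 0.148895] × [0.151053] = 0.0224911
  p_II = [e^(−9.5)·9.5^7/7! = 0.103714] × [0.0764208] = 0.0079259
Weight by the priors:
  w_I·p_I = 0.66 × 0.0224911 = 0.0148441
  w_II·p_II = 0.34 × 0.0079259 = 0.00269481
Marginal: 0.0148441 + 0.00269481 = 0.017539
P(State I | data) ≈ 0.8464

0.8464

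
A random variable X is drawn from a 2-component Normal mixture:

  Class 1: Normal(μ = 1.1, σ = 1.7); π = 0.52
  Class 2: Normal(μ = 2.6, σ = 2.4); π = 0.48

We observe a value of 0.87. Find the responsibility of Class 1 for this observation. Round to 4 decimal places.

0.6627

Apply Bayes' rule: the posterior for each component is proportional to its prior times its likelihood at x.
Evaluate each component's likelihood at the observed value:
  f_1 = 0.232534
  f_2 = 0.128194
Prior × likelihood for each component:
  P(Z=1)·f_1 = 0.52 × 0.232534 = 0.120918
  P(Z=2)·f_2 = 0.48 × 0.128194 = 0.0615333
Evidence: 0.120918 + 0.0615333 = 0.182451
So the posterior for Class 1 is 0.120918 / 0.182451 ≈ 0.6627.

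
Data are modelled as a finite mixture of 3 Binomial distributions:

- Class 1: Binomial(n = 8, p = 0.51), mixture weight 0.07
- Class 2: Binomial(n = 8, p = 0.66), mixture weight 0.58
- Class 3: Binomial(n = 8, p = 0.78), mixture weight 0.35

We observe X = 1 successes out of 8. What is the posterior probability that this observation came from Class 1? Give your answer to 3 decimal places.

By Bayes' theorem, P(k | x) = w_k f_k(x) / Σ_j w_j f_j(x).
Evaluate each component's likelihood at the observed value:
  p_1 = 0.0276715
  p_2 = 0.00277323
  p_3 = 0.000155648
Weight by the priors:
  w_1·p_1 = 0.07 × 0.0276715 = 0.00193701
  w_2·p_2 = 0.58 × 0.00277323 = 0.00160848
  w_3·p_3 = 0.35 × 0.000155648 = 5.44768e-05
Normaliser: 0.00193701 + 0.00160848 + 5.44768e-05 = 0.00359996
P(Class 1 | 1 successes out of 8) ≈ 0.538

0.538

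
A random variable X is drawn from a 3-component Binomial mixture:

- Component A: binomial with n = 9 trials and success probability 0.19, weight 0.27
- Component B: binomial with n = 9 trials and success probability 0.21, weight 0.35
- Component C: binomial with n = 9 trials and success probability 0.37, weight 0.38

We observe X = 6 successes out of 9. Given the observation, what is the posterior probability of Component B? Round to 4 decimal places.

0.0558

By Bayes' theorem, P(k | x) = w_k f_k(x) / Σ_j w_j f_j(x).
Component likelihoods at x = 6 successes out of 9:
  L_A = C(9,6)·0.19^6·0.81^3 = 84·4.70459e-05·0.531441 = 0.00210018
  L_B = C(9,6)·0.21^6·0.79^3 = 84·8.57661e-05·0.493039 = 0.00355203
  L_C = C(9,6)·0.37^6·0.63^3 = 84·0.00256573·0.250047 = 0.0538904
Weight by the priors:
  w_A·L_A = 0.27 × 0.00210018 = 0.000567048
  w_B·L_B = 0.35 × 0.00355203 = 0.00124321
  w_C·L_C = 0.38 × 0.0538904 = 0.0204783
Marginal: 0.000567048 + 0.00124321 + 0.0204783 = 0.0222886
Responsibility of Component B: 0.00124321 / 0.0222886 ≈ 0.0558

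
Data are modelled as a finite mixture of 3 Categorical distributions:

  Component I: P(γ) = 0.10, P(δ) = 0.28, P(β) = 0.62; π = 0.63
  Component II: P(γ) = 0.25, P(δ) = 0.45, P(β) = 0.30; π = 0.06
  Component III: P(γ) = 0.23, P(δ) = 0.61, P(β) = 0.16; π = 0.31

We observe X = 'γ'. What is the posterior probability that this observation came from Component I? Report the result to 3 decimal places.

By Bayes' theorem, P(k | x) = π_k f_k(x) / Σ_j π_j f_j(x).
Categorical probabilities:
  L_I = P(γ | comp) = 0.10
  L_II = P(γ | comp) = 0.25
  L_III = P(γ | comp) = 0.23
Weight by the priors:
  π_I·L_I = 0.63 × 0.1 = 0.063
  π_II·L_II = 0.06 × 0.25 = 0.015
  π_III·L_III = 0.31 × 0.23 = 0.0713
Denominator: 0.063 + 0.015 + 0.0713 = 0.1493
Responsibility of Component I: 0.063 / 0.1493 ≈ 0.422

0.422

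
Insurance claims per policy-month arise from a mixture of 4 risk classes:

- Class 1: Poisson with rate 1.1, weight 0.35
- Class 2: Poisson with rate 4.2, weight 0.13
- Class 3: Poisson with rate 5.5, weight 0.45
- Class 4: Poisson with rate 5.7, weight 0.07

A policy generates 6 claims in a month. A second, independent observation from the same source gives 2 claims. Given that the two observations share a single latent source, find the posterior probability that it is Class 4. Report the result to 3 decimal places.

0.087

By Bayes' theorem, P(k | x) = w_k f_k(x) / Σ_j w_j f_j(x).
Since both observations come from the same component, the likelihood for component k is f_k(x₁)·f_k(x₂).
  p_1 = [0.00081903] × [0.201387] = 0.000164942
  p_2 = [0.114321] × [0.132261] = 0.0151202
  p_3 = [0.157117] × [0.0618124] = 0.0097118
  p_4 = [0.159382] × [0.0543552] = 0.00866322
Unnormalised posteriors:
  w_1·p_1 = 0.35 × 0.000164942 = 5.77297e-05
  w_2·p_2 = 0.13 × 0.0151202 = 0.00196563
  w_3·p_3 = 0.45 × 0.0097118 = 0.00437031
  w_4·p_4 = 0.07 × 0.00866322 = 0.000606425
Denominator: 5.77297e-05 + 0.00196563 + 0.00437031 + 0.000606425 = 0.00700009
P(Class 4 | data) ≈ 0.087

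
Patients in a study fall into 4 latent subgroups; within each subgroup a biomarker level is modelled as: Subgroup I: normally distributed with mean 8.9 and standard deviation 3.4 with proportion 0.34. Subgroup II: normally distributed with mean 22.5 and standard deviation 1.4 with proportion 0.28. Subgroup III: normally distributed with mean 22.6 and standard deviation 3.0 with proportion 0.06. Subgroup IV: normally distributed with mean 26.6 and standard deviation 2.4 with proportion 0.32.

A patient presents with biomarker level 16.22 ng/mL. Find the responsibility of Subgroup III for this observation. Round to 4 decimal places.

0.1743

Apply Bayes' rule: the posterior for each component is proportional to its prior times its likelihood at x.
Normal densities:
  f_I = (1/(3.4·√(2π)))·exp(−(16.22−8.9)²/(2·3.4²)) = 0.117336·exp(-2.31758) = 0.011559
  f_II = (1/(1.4·√(2π)))·exp(−(16.22−22.5)²/(2·1.4²)) = 0.284959·exp(-10.06082) = 1.21738e-05
  f_III = (1/(3.0·√(2π)))·exp(−(16.22−22.6)²/(2·3.0²)) = 0.132981·exp(-2.26136) = 0.0138578
  f_IV = (1/(2.4·√(2π)))·exp(−(16.22−26.6)²/(2·2.4²)) = 0.166226·exp(-9.35281) = 1.44153e-05
Unnormalised posteriors:
  P(Z=I)·f_I = 0.34 × 0.011559 = 0.00393006
  P(Z=II)·f_II = 0.28 × 1.21738e-05 = 3.40866e-06
  P(Z=III)·f_III = 0.06 × 0.0138578 = 0.000831469
  P(Z=IV)·f_IV = 0.32 × 1.44153e-05 = 4.6129e-06
Denominator: 0.00393006 + 3.40866e-06 + 0.000831469 + 4.6129e-06 = 0.00476955
So the posterior for Subgroup III is 0.000831469 / 0.00476955 ≈ 0.1743.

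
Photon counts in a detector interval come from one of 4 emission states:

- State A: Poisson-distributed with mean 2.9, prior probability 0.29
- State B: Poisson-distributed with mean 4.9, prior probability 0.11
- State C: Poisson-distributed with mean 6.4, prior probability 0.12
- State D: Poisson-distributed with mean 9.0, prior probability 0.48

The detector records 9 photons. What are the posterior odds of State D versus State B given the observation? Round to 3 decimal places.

17.205

Only the two components matter; the odds are (P(Z=i) f_i(x)) / (P(Z=j) f_j(x)).
Evaluate each component's likelihood at the observed value:
  f_A = e^(−2.9)·2.9^9/9! = 0.00219971
  f_B = e^(−4.9)·4.9^9/9! = 0.0334163
  f_C = e^(−6.4)·6.4^9/9! = 0.0824844
  f_D = e^(−9.0)·9.0^9/9! = 0.131756
Posterior odds = (P(Z=D)·f_D) / (P(Z=B)·f_B) = (0.48·0.131756) / (0.11·0.0334163) = 0.0632427 / 0.0036758 ≈ 17.205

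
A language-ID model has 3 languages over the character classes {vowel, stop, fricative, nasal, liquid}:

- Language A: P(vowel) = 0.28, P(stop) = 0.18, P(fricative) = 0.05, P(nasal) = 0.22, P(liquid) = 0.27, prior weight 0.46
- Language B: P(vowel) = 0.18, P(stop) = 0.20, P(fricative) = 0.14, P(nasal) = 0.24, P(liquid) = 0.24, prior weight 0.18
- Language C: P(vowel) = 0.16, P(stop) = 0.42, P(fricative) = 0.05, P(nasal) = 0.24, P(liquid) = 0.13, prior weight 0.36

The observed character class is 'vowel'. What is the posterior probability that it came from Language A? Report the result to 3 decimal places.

0.589

Posterior ∝ prior × likelihood, so P(k | x) ∝ P(Z=k) f_k(x); normalise over all components.
Component likelihoods at x = 'vowel':
  L_A = 0.28
  L_B = 0.18
  L_C = 0.16
Unnormalised posteriors:
  P(Z=A)·L_A = 0.46 × 0.28 = 0.1288
  P(Z=B)·L_B = 0.18 × 0.18 = 0.0324
  P(Z=C)·L_C = 0.36 × 0.16 = 0.0576
Marginal: 0.1288 + 0.0324 + 0.0576 = 0.2188
Responsibility of Language A: 0.1288 / 0.2188 ≈ 0.589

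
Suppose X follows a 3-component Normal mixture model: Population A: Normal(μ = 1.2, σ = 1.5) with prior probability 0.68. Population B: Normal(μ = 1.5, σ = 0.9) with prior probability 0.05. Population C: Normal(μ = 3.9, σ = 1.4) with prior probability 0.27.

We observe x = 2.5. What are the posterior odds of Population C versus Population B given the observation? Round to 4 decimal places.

Only the two components matter; the odds are (π_i f_i(x)) / (π_j f_j(x)).
Normal densities:
  p_A = (1/(1.5·√(2π)))·exp(−(2.5−1.2)²/(2·1.5²)) = 0.265962·exp(-0.37556) = 0.182691
  p_B = (1/(0.9·√(2π)))·exp(−(2.5−1.5)²/(2·0.9²)) = 0.443269·exp(-0.61728) = 0.239103
  p_C = (1/(1.4·√(2π)))·exp(−(2.5−3.9)²/(2·1.4²)) = 0.284959·exp(-0.50000) = 0.172836
0.0466658 / 0.0119551 ≈ 3.9034

3.9034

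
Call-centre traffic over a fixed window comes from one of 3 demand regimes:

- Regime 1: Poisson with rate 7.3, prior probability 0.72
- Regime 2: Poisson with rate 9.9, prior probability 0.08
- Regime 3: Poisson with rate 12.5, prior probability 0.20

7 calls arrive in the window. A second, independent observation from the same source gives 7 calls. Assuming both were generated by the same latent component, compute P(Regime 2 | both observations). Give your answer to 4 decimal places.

0.0412

Apply Bayes' rule: the posterior for each component is proportional to its prior times its likelihood at x.
Since both observations come from the same component, the likelihood for component k is f_k(x₁)·f_k(x₂).
  f_1 = [e^(−7.3)·7.3^7/7! = 0.148074] × [0.148074] = 0.021926
  f_2 = [e^(−9.9)·9.9^7/7! = 0.0927898] × [0.0927898] = 0.00860996
  f_3 = [e^(−12.5)·12.5^7/7! = 0.0352581] × [0.0352581] = 0.00124313
Weight by the priors:
  P(Z=1)·f_1 = 0.72 × 0.021926 = 0.0157867
  P(Z=2)·f_2 = 0.08 × 0.00860996 = 0.000688796
  P(Z=3)·f_3 = 0.20 × 0.00124313 = 0.000248626
Sum: 0.0157867 + 0.000688796 + 0.000248626 = 0.0167241
So the posterior for Regime 2 is 0.000688796 / 0.0167241 ≈ 0.0412.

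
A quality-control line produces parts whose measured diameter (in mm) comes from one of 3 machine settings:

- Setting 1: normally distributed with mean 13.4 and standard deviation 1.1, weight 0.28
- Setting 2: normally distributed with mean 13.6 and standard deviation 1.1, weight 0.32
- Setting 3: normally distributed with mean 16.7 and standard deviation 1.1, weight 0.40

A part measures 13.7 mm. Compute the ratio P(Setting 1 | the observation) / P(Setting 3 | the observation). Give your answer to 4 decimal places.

27.8030

Only the two components matter; the odds are (π_i f_i(x)) / (π_j f_j(x)).
Normal densities:
  p_1 = 0.349435
  p_2 = 0.361179
  p_3 = 0.00879777
Odds = (0.28/0.40) × (0.349435/0.00879777) = 0.7 × 39.7185 ≈ 27.8030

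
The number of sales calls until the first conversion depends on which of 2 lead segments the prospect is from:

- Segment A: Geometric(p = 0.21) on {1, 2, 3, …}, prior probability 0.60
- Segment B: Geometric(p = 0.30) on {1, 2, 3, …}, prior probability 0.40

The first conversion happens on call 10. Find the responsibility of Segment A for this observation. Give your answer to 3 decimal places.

0.757

Apply Bayes' rule: the posterior for each component is proportional to its prior times its likelihood at x.
Geometric probabilities:
  f_A = 0.0251688
  f_B = 0.0121061
Weight by the priors:
  P(Z=A)·f_A = 0.60 × 0.0251688 = 0.0151013
  P(Z=B)·f_B = 0.40 × 0.0121061 = 0.00484243
Normaliser: 0.0151013 + 0.00484243 = 0.0199437
P(Segment A | 10) = 0.0151013 / 0.0199437 ≈ 0.757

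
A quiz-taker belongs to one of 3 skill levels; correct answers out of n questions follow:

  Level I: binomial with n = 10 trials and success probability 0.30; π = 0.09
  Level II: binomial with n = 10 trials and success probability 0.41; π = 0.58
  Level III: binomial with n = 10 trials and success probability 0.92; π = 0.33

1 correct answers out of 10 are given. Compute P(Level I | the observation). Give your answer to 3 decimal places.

Apply Bayes' rule: the posterior for each component is proportional to its prior times its likelihood at x.
Component likelihoods at x = 1 correct answers out of 10:
  f_I = 0.121061
  f_II = 0.0355183
  f_III = 1.2348e-09
Unnormalised posteriors:
  π_I·f_I = 0.09 × 0.121061 = 0.0108955
  π_II·f_II = 0.58 × 0.0355183 = 0.0206006
  π_III·f_III = 0.33 × 1.2348e-09 = 4.07485e-10
Evidence: 0.0108955 + 0.0206006 + 4.07485e-10 = 0.0314961
P(Level I | data) = 0.0108955 / 0.0314961 ≈ 0.346

0.346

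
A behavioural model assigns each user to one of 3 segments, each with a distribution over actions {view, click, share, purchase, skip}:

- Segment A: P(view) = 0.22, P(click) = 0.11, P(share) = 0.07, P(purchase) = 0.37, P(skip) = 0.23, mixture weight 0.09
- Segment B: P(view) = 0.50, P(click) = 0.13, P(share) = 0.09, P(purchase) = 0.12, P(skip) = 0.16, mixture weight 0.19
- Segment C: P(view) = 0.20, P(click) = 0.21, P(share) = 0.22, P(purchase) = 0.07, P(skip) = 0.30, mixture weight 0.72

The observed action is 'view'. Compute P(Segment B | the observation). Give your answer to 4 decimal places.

Apply Bayes' rule: the posterior for each component is proportional to its prior times its likelihood at x.
Categorical probabilities:
  p_A = P(view | comp) = 0.22
  p_B = P(view | comp) = 0.50
  p_C = P(view | comp) = 0.20
Multiply by the mixture weights:
  π_A·p_A = 0.09 × 0.22 = 0.0198
  π_B·p_B = 0.19 × 0.5 = 0.095
  π_C·p_C = 0.72 × 0.2 = 0.144
Normaliser: 0.0198 + 0.095 + 0.144 = 0.2588
Responsibility of Segment B: 0.095 / 0.2588 ≈ 0.3671

0.3671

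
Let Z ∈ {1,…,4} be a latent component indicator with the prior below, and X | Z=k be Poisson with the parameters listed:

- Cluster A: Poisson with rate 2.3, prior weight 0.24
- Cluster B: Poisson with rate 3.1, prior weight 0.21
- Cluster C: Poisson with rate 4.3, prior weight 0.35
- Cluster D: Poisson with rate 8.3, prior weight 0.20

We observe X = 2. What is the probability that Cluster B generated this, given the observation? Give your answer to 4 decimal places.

0.2938

The responsibility of component k is w_k f_k(x) divided by Σ_j w_j f_j(x).
Component likelihoods at x = 2:
  L_A = 0.265185
  L_B = 0.216461
  L_C = 0.125441
  L_D = 0.00856016
Multiply by the mixture weights:
  w_A·L_A = 0.24 × 0.265185 = 0.0636443
  w_B·L_B = 0.21 × 0.216461 = 0.0454569
  w_C·L_C = 0.35 × 0.125441 = 0.0439045
  w_D·L_D = 0.20 × 0.00856016 = 0.00171203
Normaliser: 0.0636443 + 0.0454569 + 0.0439045 + 0.00171203 = 0.154718
P(Cluster B | 2) = 0.0454569 / 0.154718 ≈ 0.2938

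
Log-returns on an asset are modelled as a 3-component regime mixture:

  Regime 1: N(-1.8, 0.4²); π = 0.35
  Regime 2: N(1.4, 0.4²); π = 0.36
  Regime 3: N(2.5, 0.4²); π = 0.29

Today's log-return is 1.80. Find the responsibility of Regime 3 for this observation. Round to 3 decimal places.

The responsibility of component k is P(Z=k) f_k(x) divided by Σ_j P(Z=j) f_j(x).
Normal densities:
  L_1 = 2.56994e-18
  L_2 = 0.604927
  L_3 = 0.215693
Multiply by the mixture weights:
  P(Z=1)·L_1 = 0.35 × 2.56994e-18 = 8.9948e-19
  P(Z=2)·L_2 = 0.36 × 0.604927 = 0.217774
  P(Z=3)·L_3 = 0.29 × 0.215693 = 0.0625511
Sum: 8.9948e-19 + 0.217774 + 0.0625511 = 0.280325
P(Regime 3 | the observation) ≈ 0.223

0.223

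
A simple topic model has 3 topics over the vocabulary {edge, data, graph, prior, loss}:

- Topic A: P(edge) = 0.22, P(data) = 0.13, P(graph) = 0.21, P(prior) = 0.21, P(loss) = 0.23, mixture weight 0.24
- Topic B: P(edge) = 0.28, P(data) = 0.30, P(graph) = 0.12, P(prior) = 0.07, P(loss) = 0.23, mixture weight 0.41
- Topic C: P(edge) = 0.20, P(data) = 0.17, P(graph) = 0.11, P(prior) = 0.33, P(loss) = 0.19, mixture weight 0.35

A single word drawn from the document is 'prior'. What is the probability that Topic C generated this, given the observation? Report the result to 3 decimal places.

0.594

The responsibility of component k is π_k f_k(x) divided by Σ_j π_j f_j(x).
Categorical probabilities:
  L_A = P(prior | comp) = 0.21
  L_B = P(prior | comp) = 0.07
  L_C = P(prior | comp) = 0.33
Weight by the priors:
  π_A·L_A = 0.24 × 0.21 = 0.0504
  π_B·L_B = 0.41 × 0.07 = 0.0287
  π_C·L_C = 0.35 × 0.33 = 0.1155
Sum: 0.0504 + 0.0287 + 0.1155 = 0.1946
Responsibility of Topic C: 0.1155 / 0.1946 ≈ 0.594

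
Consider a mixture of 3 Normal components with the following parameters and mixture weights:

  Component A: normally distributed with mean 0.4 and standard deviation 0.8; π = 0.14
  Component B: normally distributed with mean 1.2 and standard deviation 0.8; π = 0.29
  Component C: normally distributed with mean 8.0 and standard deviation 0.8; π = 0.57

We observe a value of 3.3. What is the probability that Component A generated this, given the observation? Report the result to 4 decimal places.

Apply Bayes' rule: the posterior for each component is proportional to its prior times its likelihood at x.
Normal densities:
  p_A = (1/(0.8·√(2π)))·exp(−(3.3−0.4)²/(2·0.8²)) = 0.498678·exp(-6.57031) = 0.000698827
  p_B = (1/(0.8·√(2π)))·exp(−(3.3−1.2)²/(2·0.8²)) = 0.498678·exp(-3.44531) = 0.0159052
  p_C = (1/(0.8·√(2π)))·exp(−(3.3−8.0)²/(2·0.8²)) = 0.498678·exp(-17.25781) = 1.59532e-08
Multiply by the mixture weights:
  π_A·p_A = 0.14 × 0.000698827 = 9.78358e-05
  π_B·p_B = 0.29 × 0.0159052 = 0.00461252
  π_C·p_C = 0.57 × 1.59532e-08 = 9.09331e-09
Sum: 9.78358e-05 + 0.00461252 + 9.09331e-09 = 0.00471036
Responsibility of Component A: 9.78358e-05 / 0.00471036 ≈ 0.0208

0.0208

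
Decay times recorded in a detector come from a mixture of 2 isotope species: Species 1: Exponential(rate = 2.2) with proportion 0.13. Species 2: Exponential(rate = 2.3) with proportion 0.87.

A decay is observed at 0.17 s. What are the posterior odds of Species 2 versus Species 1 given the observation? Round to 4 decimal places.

6.8786

Posterior odds = (π_i f_i(x)) / (π_j f_j(x)); the normalising sum cancels.
Evaluate each component's likelihood at the observed value:
  p_1 = 2.2·e^(−2.2·0.17) = 2.2·e^(−0.3740) = 1.51355
  p_2 = 2.3·e^(−2.3·0.17) = 2.3·e^(−0.3910) = 1.55567
Posterior odds = (π_2·p_2) / (π_1·p_1) = (0.87·1.55567) / (0.13·1.51355) = 1.35344 / 0.196761 ≈ 6.8786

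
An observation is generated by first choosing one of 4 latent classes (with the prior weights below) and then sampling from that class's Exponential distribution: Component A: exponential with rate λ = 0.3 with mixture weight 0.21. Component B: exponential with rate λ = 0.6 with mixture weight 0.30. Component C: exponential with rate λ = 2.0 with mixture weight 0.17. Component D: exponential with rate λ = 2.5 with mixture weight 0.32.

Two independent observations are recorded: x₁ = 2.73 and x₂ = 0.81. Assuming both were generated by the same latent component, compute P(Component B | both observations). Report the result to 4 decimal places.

Posterior ∝ prior × likelihood, so P(k | x) ∝ w_k f_k(x); normalise over all components.
Since both observations come from the same component, the likelihood for component k is f_k(x₁)·f_k(x₂).
  f_A = [0.132262] × [0.235281] = 0.0311187
  f_B = [0.116621] × [0.369049] = 0.0430389
  f_C = [0.00850711] × [0.395797] = 0.00336709
  f_D = [0.00271569] × [0.329985] = 0.000896136
Prior × likelihood for each component:
  w_A·f_A = 0.21 × 0.0311187 = 0.00653493
  w_B·f_B = 0.30 × 0.0430389 = 0.0129117
  w_C·f_C = 0.17 × 0.00336709 = 0.000572406
  w_D·f_D = 0.32 × 0.000896136 = 0.000286763
Marginal: 0.00653493 + 0.0129117 + 0.000572406 + 0.000286763 = 0.0203058
P(Component B | data) ≈ 0.6359

0.6359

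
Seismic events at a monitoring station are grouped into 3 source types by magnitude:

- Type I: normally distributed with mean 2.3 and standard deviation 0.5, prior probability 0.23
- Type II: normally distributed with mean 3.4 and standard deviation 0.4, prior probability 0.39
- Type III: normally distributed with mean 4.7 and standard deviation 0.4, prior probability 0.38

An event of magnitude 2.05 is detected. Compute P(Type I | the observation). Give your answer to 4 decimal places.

The responsibility of component k is P(Z=k) f_k(x) divided by Σ_j P(Z=j) f_j(x).
Normal densities:
  f_I = 0.704131
  f_II = 0.0033528
  f_III = 2.93847e-10
Prior × likelihood for each component:
  P(Z=I)·f_I = 0.23 × 0.704131 = 0.16195
  P(Z=II)·f_II = 0.39 × 0.0033528 = 0.00130759
  P(Z=III)·f_III = 0.38 × 2.93847e-10 = 1.11662e-10
Denominator: 0.16195 + 0.00130759 + 1.11662e-10 = 0.163258
Responsibility of Type I: 0.16195 / 0.163258 ≈ 0.9920

0.9920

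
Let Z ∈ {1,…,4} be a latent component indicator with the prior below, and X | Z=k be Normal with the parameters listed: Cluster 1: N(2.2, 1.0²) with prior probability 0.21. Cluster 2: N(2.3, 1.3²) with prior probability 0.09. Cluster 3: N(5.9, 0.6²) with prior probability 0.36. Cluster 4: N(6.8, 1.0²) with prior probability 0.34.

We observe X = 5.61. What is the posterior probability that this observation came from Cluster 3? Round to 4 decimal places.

Apply Bayes' rule: the posterior for each component is proportional to its prior times its likelihood at x.
Evaluate each component's likelihood at the observed value:
  p_1 = (1/(1.0·√(2π)))·exp(−(5.61−2.2)²/(2·1.0²)) = 0.398942·exp(-5.81405) = 0.00119097
  p_2 = (1/(1.3·√(2π)))·exp(−(5.61−2.3)²/(2·1.3²)) = 0.306879·exp(-3.24145) = 0.0120012
  p_3 = (1/(0.6·√(2π)))·exp(−(5.61−5.9)²/(2·0.6²)) = 0.664904·exp(-0.11681) = 0.591604
  p_4 = (1/(1.0·√(2π)))·exp(−(5.61−6.8)²/(2·1.0²)) = 0.398942·exp(-0.70805) = 0.19652
Prior × likelihood for each component:
  π_1·p_1 = 0.21 × 0.00119097 = 0.000250103
  π_2·p_2 = 0.09 × 0.0120012 = 0.0010801
  π_3·p_3 = 0.36 × 0.591604 = 0.212977
  π_4·p_4 = 0.34 × 0.19652 = 0.066817
Evidence: 0.000250103 + 0.0010801 + 0.212977 + 0.066817 = 0.281124
Responsibility of Cluster 3: 0.212977 / 0.281124 ≈ 0.7576

0.7576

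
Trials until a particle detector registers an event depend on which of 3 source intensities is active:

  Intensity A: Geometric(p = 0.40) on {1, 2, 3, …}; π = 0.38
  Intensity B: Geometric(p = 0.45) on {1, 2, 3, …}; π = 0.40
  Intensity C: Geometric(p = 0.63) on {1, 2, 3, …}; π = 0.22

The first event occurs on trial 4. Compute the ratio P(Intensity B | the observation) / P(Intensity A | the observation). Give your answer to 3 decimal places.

The posterior odds equal the prior odds times the likelihood ratio: (π_i/π_j)·(f_i(x)/f_j(x)).
Geometric probabilities:
  f_A = 0.0864
  f_B = 0.0748688
  f_C = 0.0319114
Odds = (0.40/0.38) × (0.0748688/0.0864) = 1.05263 × 0.866536 ≈ 0.912

0.912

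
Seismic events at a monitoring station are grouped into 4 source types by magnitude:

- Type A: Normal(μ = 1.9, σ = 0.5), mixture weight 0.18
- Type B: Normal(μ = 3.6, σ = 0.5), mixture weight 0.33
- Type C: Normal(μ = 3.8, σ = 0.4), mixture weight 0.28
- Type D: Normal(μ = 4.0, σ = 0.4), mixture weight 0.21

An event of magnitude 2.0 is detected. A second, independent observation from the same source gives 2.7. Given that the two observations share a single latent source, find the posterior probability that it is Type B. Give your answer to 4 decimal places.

Posterior ∝ prior × likelihood, so P(k | x) ∝ π_k f_k(x); normalise over all components.
Since both observations come from the same component, the likelihood for component k is f_k(x₁)·f_k(x₂).
  p_A = [(1/(0.5·√(2π)))·exp(−(2.0−1.9)²/(2·0.5²)) = 0.797885·exp(-0.02000) = 0.782085] × [0.221842] = 0.173499
  p_B = [(1/(0.5·√(2π)))·exp(−(2.0−3.6)²/(2·0.5²)) = 0.797885·exp(-5.12000) = 0.00476818] × [0.1579] = 0.000752897
  p_C = [(1/(0.4·√(2π)))·exp(−(2.0−3.8)²/(2·0.4²)) = 0.997356·exp(-10.12500) = 3.99594e-05] × [0.0227339] = 9.08432e-07
  p_D = [(1/(0.4·√(2π)))·exp(−(2.0−4.0)²/(2·0.4²)) = 0.997356·exp(-12.50000) = 3.7168e-06] × [0.00507262] = 1.88539e-08
Multiply by the mixture weights:
  π_A·p_A = 0.18 × 0.173499 = 0.0312298
  π_B·p_B = 0.33 × 0.000752897 = 0.000248456
  π_C·p_C = 0.28 × 9.08432e-07 = 2.54361e-07
  π_D·p_D = 0.21 × 1.88539e-08 = 3.95932e-09
Sum: 0.0312298 + 0.000248456 + 2.54361e-07 + 3.95932e-09 = 0.0314786
So the posterior for Type B is 0.000248456 / 0.0314786 ≈ 0.0079.

0.0079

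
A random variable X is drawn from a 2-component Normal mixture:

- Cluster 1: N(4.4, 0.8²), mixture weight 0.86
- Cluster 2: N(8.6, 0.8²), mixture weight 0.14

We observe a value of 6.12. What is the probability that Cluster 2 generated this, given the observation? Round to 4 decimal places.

0.0133

By Bayes' theorem, P(k | x) = P(Z=k) f_k(x) / Σ_j P(Z=j) f_j(x).
Component likelihoods at x = 6.12:
  L_1 = (1/(0.8·√(2π)))·exp(−(6.12−4.4)²/(2·0.8²)) = 0.498678·exp(-2.31125) = 0.0494376
  L_2 = (1/(0.8·√(2π)))·exp(−(6.12−8.6)²/(2·0.8²)) = 0.498678·exp(-4.80500) = 0.00408352
Multiply by the mixture weights:
  P(Z=1)·L_1 = 0.86 × 0.0494376 = 0.0425163
  P(Z=2)·L_2 = 0.14 × 0.00408352 = 0.000571693
Denominator: 0.0425163 + 0.000571693 = 0.043088
So the posterior for Cluster 2 is 0.000571693 / 0.043088 ≈ 0.0133.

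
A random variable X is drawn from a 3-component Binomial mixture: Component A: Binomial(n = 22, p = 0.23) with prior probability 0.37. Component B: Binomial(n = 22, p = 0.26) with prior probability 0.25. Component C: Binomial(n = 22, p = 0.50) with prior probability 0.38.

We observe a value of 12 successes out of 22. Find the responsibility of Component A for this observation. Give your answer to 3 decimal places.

0.006

Posterior ∝ prior × likelihood, so P(k | x) ∝ π_k f_k(x); normalise over all components.
Binomial probabilities:
  p_A = 0.00103826
  p_B = 0.00303853
  p_C = 0.154172
Multiply by the mixture weights:
  π_A·p_A = 0.37 × 0.00103826 = 0.000384158
  π_B·p_B = 0.25 × 0.00303853 = 0.000759633
  π_C·p_C = 0.38 × 0.154172 = 0.0585855
Marginal: 0.000384158 + 0.000759633 + 0.0585855 = 0.0597293
Responsibility of Component A: 0.000384158 / 0.0597293 ≈ 0.006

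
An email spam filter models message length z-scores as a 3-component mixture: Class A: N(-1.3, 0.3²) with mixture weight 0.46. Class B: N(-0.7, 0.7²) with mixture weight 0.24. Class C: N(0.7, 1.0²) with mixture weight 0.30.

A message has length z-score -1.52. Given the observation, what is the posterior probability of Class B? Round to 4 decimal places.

Posterior ∝ prior × likelihood, so P(k | x) ∝ π_k f_k(x); normalise over all components.
Normal densities:
  f_A = 1.01628
  f_B = 0.286968
  f_C = 0.0339408
Unnormalised posteriors:
  π_A·f_A = 0.46 × 1.01628 = 0.467487
  π_B·f_B = 0.24 × 0.286968 = 0.0688722
  π_C·f_C = 0.30 × 0.0339408 = 0.0101822
Marginal: 0.467487 + 0.0688722 + 0.0101822 = 0.546542
So the posterior for Class B is 0.0688722 / 0.546542 ≈ 0.1260.

0.1260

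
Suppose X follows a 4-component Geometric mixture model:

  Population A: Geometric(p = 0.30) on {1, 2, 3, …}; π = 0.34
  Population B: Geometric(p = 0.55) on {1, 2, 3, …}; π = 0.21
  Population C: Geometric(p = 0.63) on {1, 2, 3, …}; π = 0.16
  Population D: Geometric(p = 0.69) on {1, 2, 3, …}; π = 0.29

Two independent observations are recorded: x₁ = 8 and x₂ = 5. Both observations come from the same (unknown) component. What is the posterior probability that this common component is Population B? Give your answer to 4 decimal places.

P(component k | x) = P(Z=k)·f_k(x) / marginal(x), where marginal(x) = Σ_j P(Z=j)·f_j(x).
Since both observations come from the same component, the likelihood for component k is f_k(x₁)·f_k(x₂).
  L_A = [0.0247063] × [0.07203] = 0.00177959
  L_B = [0.00205518] × [0.0225534] = 4.63514e-05
  L_C = [0.000598071] × [0.0118072] = 7.06155e-06
  L_D = [0.000189837] × [0.00637229] = 1.2097e-06
Multiply by the mixture weights:
  P(Z=A)·L_A = 0.34 × 0.00177959 = 0.000605062
  P(Z=B)·L_B = 0.21 × 4.63514e-05 = 9.7338e-06
  P(Z=C)·L_C = 0.16 × 7.06155e-06 = 1.12985e-06
  P(Z=D)·L_D = 0.29 × 1.2097e-06 = 3.50812e-07
Marginal: 0.000605062 + 9.7338e-06 + 1.12985e-06 + 3.50812e-07 = 0.000616276
So the posterior for Population B is 9.7338e-06 / 0.000616276 ≈ 0.0158.

0.0158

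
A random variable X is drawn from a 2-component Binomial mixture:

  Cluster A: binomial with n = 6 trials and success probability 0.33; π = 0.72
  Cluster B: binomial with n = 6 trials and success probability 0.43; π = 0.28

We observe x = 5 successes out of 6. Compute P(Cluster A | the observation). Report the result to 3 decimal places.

P(component k | x) = w_k·f_k(x) / marginal(x), where marginal(x) = Σ_j w_j·f_j(x).
Binomial probabilities:
  p_A = 0.0157324
  p_B = 0.0502769
Unnormalised posteriors:
  w_A·p_A = 0.72 × 0.0157324 = 0.0113273
  w_B·p_B = 0.28 × 0.0502769 = 0.0140775
Normaliser: 0.0113273 + 0.0140775 = 0.0254049
Responsibility of Cluster A: 0.0113273 / 0.0254049 ≈ 0.446

0.446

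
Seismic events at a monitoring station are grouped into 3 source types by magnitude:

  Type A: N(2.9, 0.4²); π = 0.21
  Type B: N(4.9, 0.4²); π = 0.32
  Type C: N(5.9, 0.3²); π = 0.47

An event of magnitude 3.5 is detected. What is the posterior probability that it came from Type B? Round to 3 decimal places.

The responsibility of component k is P(Z=k) f_k(x) divided by Σ_j P(Z=j) f_j(x).
Normal densities:
  f_A = 0.323794
  f_B = 0.00218171
  f_C = 1.68409e-14
Multiply by the mixture weights:
  P(Z=A)·f_A = 0.21 × 0.323794 = 0.0679967
  P(Z=B)·f_B = 0.32 × 0.00218171 = 0.000698146
  P(Z=C)·f_C = 0.47 × 1.68409e-14 = 7.91522e-15
Marginal: 0.0679967 + 0.000698146 + 7.91522e-15 = 0.0686949
P(Type B | the observation) ≈ 0.010

0.010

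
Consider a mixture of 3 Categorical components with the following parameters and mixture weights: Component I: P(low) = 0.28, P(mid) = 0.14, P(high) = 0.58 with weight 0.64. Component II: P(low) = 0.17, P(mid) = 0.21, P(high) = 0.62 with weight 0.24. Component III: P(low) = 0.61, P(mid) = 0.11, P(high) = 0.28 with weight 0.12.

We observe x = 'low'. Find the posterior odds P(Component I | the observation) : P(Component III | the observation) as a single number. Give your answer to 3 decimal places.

Since P(k|x) ∝ P(Z=k) f_k(x), the posterior odds are P(Z=i) f_i(x) / (P(Z=j) f_j(x)).
Categorical probabilities:
  f_I = P(low | comp) = 0.28
  f_II = P(low | comp) = 0.17
  f_III = P(low | comp) = 0.61
Posterior odds = (P(Z=I)·f_I) / (P(Z=III)·f_III) = (0.64·0.28) / (0.12·0.61) = 0.1792 / 0.0732 ≈ 2.448

2.448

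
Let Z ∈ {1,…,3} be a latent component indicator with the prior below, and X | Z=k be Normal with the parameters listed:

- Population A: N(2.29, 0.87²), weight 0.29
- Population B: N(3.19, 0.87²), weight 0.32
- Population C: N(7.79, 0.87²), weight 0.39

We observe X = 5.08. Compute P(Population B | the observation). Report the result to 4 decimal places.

Apply Bayes' rule: the posterior for each component is proportional to its prior times its likelihood at x.
Component likelihoods at x = 5.08:
  p_A = 0.00268045
  p_B = 0.0433102
  p_C = 0.00358459
Weight by the priors:
  P(Z=A)·p_A = 0.29 × 0.00268045 = 0.000777332
  P(Z=B)·p_B = 0.32 × 0.0433102 = 0.0138593
  P(Z=C)·p_C = 0.39 × 0.00358459 = 0.00139799
Denominator: 0.000777332 + 0.0138593 + 0.00139799 = 0.0160346
P(Population B | x) = 0.0138593 / 0.0160346 ≈ 0.8643

0.8643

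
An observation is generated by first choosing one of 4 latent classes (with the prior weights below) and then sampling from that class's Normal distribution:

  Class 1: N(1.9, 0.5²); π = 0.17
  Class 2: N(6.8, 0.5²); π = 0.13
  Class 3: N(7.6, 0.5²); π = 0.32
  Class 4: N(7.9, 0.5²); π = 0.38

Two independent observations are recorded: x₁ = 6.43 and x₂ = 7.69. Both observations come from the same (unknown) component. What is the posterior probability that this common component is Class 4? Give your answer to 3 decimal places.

Apply Bayes' rule: the posterior for each component is proportional to its prior times its likelihood at x.
Since both observations come from the same component, the likelihood for component k is f_k(x₁)·f_k(x₂).
  p_1 = [1.19595e-18] × [6.07123e-30] = 7.26089e-48
  p_2 = [0.606779] × [0.163656] = 0.0993027
  p_3 = [0.0516332] × [0.785063] = 0.0405353
  p_4 = [0.0105927] × [0.730525] = 0.00773823
Unnormalised posteriors:
  P(Z=1)·p_1 = 0.17 × 7.26089e-48 = 1.23435e-48
  P(Z=2)·p_2 = 0.13 × 0.0993027 = 0.0129093
  P(Z=3)·p_3 = 0.32 × 0.0405353 = 0.0129713
  P(Z=4)·p_4 = 0.38 × 0.00773823 = 0.00294053
Sum: 1.23435e-48 + 0.0129093 + 0.0129713 + 0.00294053 = 0.0288212
So the posterior for Class 4 is 0.00294053 / 0.0288212 ≈ 0.102.

0.102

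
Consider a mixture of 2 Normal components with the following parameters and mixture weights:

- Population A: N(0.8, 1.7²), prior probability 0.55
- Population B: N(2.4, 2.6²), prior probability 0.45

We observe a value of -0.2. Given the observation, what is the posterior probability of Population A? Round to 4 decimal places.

P(component k | x) = π_k·f_k(x) / marginal(x), where marginal(x) = Σ_j π_j·f_j(x).
Evaluate each component's likelihood at the observed value:
  f_A = (1/(1.7·√(2π)))·exp(−(-0.2−0.8)²/(2·1.7²)) = 0.234672·exp(-0.17301) = 0.197389
  f_B = (1/(2.6·√(2π)))·exp(−(-0.2−2.4)²/(2·2.6²)) = 0.153439·exp(-0.50000) = 0.0930657
Weight by the priors:
  π_A·f_A = 0.55 × 0.197389 = 0.108564
  π_B·f_B = 0.45 × 0.0930657 = 0.0418795
Marginal: 0.108564 + 0.0418795 = 0.150444
Responsibility of Population A: 0.108564 / 0.150444 ≈ 0.7216

0.7216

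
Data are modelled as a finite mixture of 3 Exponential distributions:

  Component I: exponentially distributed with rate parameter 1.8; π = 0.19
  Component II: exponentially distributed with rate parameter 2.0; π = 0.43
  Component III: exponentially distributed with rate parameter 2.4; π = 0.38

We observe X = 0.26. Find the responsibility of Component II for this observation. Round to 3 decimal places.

P(component k | x) = π_k·f_k(x) / marginal(x), where marginal(x) = Σ_j π_j·f_j(x).
Component likelihoods at x = 0.26:
  p_I = 1.8·e^(−1.8·0.26) = 1.8·e^(−0.4680) = 1.12726
  p_II = 2.0·e^(−2.0·0.26) = 2.0·e^(−0.5200) = 1.18904
  p_III = 2.4·e^(−2.4·0.26) = 2.4·e^(−0.6240) = 1.28591
Multiply by the mixture weights:
  π_I·p_I = 0.19 × 1.12726 = 0.214179
  π_II·p_II = 0.43 × 1.18904 = 0.511288
  π_III·p_III = 0.38 × 1.28591 = 0.488647
Normaliser: 0.214179 + 0.511288 + 0.488647 = 1.21411
So the posterior for Component II is 0.511288 / 1.21411 ≈ 0.421.

0.421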